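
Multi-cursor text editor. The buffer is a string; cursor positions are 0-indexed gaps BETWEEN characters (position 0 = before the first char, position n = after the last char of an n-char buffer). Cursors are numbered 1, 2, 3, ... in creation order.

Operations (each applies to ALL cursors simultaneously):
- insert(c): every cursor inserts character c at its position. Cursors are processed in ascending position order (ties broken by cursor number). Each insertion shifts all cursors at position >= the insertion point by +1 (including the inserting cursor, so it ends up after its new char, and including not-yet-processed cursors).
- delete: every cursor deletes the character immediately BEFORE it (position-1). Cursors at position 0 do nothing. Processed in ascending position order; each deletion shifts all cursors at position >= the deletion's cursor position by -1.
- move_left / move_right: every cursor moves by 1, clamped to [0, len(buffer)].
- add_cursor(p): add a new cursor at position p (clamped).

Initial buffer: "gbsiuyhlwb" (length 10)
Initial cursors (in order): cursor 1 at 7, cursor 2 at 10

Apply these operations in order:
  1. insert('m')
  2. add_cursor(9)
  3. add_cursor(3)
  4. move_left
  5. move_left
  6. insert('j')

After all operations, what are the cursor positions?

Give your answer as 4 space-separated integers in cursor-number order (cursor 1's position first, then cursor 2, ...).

Answer: 8 14 10 2

Derivation:
After op 1 (insert('m')): buffer="gbsiuyhmlwbm" (len 12), cursors c1@8 c2@12, authorship .......1...2
After op 2 (add_cursor(9)): buffer="gbsiuyhmlwbm" (len 12), cursors c1@8 c3@9 c2@12, authorship .......1...2
After op 3 (add_cursor(3)): buffer="gbsiuyhmlwbm" (len 12), cursors c4@3 c1@8 c3@9 c2@12, authorship .......1...2
After op 4 (move_left): buffer="gbsiuyhmlwbm" (len 12), cursors c4@2 c1@7 c3@8 c2@11, authorship .......1...2
After op 5 (move_left): buffer="gbsiuyhmlwbm" (len 12), cursors c4@1 c1@6 c3@7 c2@10, authorship .......1...2
After op 6 (insert('j')): buffer="gjbsiuyjhjmlwjbm" (len 16), cursors c4@2 c1@8 c3@10 c2@14, authorship .4.....1.31..2.2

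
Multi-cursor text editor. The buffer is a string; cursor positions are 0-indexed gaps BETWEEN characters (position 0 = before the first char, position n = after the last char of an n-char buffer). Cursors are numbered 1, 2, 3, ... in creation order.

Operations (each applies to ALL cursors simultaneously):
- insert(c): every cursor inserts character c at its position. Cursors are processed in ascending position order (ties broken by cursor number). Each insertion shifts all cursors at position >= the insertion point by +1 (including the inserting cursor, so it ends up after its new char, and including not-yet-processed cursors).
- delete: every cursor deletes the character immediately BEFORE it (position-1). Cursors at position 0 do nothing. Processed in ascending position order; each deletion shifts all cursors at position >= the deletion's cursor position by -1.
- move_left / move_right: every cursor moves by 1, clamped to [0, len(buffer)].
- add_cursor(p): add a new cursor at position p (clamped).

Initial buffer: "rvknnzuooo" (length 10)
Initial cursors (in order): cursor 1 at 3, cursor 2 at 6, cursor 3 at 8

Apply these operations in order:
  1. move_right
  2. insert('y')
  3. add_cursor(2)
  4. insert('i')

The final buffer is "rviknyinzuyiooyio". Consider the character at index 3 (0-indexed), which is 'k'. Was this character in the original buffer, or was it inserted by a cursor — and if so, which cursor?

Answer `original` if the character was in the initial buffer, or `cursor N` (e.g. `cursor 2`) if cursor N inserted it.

After op 1 (move_right): buffer="rvknnzuooo" (len 10), cursors c1@4 c2@7 c3@9, authorship ..........
After op 2 (insert('y')): buffer="rvknynzuyooyo" (len 13), cursors c1@5 c2@9 c3@12, authorship ....1...2..3.
After op 3 (add_cursor(2)): buffer="rvknynzuyooyo" (len 13), cursors c4@2 c1@5 c2@9 c3@12, authorship ....1...2..3.
After op 4 (insert('i')): buffer="rviknyinzuyiooyio" (len 17), cursors c4@3 c1@7 c2@12 c3@16, authorship ..4..11...22..33.
Authorship (.=original, N=cursor N): . . 4 . . 1 1 . . . 2 2 . . 3 3 .
Index 3: author = original

Answer: original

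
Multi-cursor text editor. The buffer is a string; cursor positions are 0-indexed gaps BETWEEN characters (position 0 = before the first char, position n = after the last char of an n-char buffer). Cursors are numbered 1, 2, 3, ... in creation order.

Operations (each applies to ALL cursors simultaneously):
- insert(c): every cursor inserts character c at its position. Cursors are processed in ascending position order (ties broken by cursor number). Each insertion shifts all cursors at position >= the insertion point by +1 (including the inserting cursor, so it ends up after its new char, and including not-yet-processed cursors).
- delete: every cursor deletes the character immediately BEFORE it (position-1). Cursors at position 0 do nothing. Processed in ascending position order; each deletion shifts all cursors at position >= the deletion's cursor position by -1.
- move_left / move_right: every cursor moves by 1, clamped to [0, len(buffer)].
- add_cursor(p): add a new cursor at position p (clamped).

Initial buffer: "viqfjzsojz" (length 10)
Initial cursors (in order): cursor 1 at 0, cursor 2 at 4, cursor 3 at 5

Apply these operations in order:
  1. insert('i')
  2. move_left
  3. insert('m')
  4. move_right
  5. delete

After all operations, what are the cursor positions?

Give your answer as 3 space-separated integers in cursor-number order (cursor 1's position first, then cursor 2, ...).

After op 1 (insert('i')): buffer="iviqfijizsojz" (len 13), cursors c1@1 c2@6 c3@8, authorship 1....2.3.....
After op 2 (move_left): buffer="iviqfijizsojz" (len 13), cursors c1@0 c2@5 c3@7, authorship 1....2.3.....
After op 3 (insert('m')): buffer="miviqfmijmizsojz" (len 16), cursors c1@1 c2@7 c3@10, authorship 11....22.33.....
After op 4 (move_right): buffer="miviqfmijmizsojz" (len 16), cursors c1@2 c2@8 c3@11, authorship 11....22.33.....
After op 5 (delete): buffer="mviqfmjmzsojz" (len 13), cursors c1@1 c2@6 c3@8, authorship 1....2.3.....

Answer: 1 6 8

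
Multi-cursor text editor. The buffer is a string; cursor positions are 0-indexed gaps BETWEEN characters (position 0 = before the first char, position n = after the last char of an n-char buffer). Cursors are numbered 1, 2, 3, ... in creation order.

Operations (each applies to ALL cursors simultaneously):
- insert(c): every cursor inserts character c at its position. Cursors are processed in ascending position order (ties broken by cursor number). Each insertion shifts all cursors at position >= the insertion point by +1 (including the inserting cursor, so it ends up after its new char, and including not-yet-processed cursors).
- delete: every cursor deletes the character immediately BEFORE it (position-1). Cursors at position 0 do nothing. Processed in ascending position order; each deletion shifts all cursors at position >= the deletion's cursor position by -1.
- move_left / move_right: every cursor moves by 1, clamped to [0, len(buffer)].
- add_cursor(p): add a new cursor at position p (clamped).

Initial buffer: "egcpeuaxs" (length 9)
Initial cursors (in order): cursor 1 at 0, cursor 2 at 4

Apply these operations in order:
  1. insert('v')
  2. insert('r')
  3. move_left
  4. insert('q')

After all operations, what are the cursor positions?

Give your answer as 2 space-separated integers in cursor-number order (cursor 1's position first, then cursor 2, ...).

After op 1 (insert('v')): buffer="vegcpveuaxs" (len 11), cursors c1@1 c2@6, authorship 1....2.....
After op 2 (insert('r')): buffer="vregcpvreuaxs" (len 13), cursors c1@2 c2@8, authorship 11....22.....
After op 3 (move_left): buffer="vregcpvreuaxs" (len 13), cursors c1@1 c2@7, authorship 11....22.....
After op 4 (insert('q')): buffer="vqregcpvqreuaxs" (len 15), cursors c1@2 c2@9, authorship 111....222.....

Answer: 2 9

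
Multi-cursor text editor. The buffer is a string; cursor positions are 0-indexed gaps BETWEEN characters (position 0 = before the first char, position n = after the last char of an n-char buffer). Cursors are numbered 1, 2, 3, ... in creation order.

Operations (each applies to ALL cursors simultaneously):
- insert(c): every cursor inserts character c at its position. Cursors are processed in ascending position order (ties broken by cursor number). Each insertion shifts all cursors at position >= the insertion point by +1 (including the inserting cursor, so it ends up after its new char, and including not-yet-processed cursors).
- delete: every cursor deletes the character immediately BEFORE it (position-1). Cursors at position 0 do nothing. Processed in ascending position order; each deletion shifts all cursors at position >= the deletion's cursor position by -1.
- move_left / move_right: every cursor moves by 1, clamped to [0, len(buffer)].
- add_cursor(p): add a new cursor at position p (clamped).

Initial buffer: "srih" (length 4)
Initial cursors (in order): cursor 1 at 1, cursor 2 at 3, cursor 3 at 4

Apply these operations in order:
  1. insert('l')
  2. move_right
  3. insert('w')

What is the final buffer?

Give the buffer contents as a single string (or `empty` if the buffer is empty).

Answer: slrwilhwlw

Derivation:
After op 1 (insert('l')): buffer="slrilhl" (len 7), cursors c1@2 c2@5 c3@7, authorship .1..2.3
After op 2 (move_right): buffer="slrilhl" (len 7), cursors c1@3 c2@6 c3@7, authorship .1..2.3
After op 3 (insert('w')): buffer="slrwilhwlw" (len 10), cursors c1@4 c2@8 c3@10, authorship .1.1.2.233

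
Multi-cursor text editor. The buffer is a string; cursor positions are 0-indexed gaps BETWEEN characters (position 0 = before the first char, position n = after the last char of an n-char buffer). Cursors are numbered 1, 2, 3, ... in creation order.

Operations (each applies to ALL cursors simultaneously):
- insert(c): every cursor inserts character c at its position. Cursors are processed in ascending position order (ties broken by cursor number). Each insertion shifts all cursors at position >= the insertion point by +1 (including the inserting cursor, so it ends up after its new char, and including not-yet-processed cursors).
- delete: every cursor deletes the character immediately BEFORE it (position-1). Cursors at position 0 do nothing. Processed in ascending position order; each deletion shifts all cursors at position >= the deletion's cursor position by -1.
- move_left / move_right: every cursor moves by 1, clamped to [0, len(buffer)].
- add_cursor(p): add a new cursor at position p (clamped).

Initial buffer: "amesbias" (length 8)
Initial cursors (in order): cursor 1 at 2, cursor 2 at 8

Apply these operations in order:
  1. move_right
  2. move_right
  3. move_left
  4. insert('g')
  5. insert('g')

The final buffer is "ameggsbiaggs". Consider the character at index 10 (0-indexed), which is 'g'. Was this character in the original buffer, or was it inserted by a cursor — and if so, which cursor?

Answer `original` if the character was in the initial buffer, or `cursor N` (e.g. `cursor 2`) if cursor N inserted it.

Answer: cursor 2

Derivation:
After op 1 (move_right): buffer="amesbias" (len 8), cursors c1@3 c2@8, authorship ........
After op 2 (move_right): buffer="amesbias" (len 8), cursors c1@4 c2@8, authorship ........
After op 3 (move_left): buffer="amesbias" (len 8), cursors c1@3 c2@7, authorship ........
After op 4 (insert('g')): buffer="amegsbiags" (len 10), cursors c1@4 c2@9, authorship ...1....2.
After op 5 (insert('g')): buffer="ameggsbiaggs" (len 12), cursors c1@5 c2@11, authorship ...11....22.
Authorship (.=original, N=cursor N): . . . 1 1 . . . . 2 2 .
Index 10: author = 2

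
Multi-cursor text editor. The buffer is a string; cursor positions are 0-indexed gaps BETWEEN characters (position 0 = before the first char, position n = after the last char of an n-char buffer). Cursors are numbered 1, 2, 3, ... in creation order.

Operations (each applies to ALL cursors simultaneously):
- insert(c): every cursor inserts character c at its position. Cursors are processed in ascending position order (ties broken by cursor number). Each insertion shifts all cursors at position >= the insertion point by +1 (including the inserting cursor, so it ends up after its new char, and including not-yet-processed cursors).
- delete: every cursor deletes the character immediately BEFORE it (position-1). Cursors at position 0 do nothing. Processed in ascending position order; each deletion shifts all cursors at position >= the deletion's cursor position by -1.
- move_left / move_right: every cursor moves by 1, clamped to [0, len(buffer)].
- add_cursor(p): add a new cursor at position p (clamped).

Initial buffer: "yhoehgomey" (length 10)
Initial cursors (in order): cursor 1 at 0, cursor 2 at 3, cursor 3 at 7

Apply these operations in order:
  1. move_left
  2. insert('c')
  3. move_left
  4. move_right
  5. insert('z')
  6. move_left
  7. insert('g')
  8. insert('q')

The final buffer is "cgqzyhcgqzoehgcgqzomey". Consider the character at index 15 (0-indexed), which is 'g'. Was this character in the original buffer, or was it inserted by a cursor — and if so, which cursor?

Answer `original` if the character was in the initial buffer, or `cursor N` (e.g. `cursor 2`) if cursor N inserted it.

Answer: cursor 3

Derivation:
After op 1 (move_left): buffer="yhoehgomey" (len 10), cursors c1@0 c2@2 c3@6, authorship ..........
After op 2 (insert('c')): buffer="cyhcoehgcomey" (len 13), cursors c1@1 c2@4 c3@9, authorship 1..2....3....
After op 3 (move_left): buffer="cyhcoehgcomey" (len 13), cursors c1@0 c2@3 c3@8, authorship 1..2....3....
After op 4 (move_right): buffer="cyhcoehgcomey" (len 13), cursors c1@1 c2@4 c3@9, authorship 1..2....3....
After op 5 (insert('z')): buffer="czyhczoehgczomey" (len 16), cursors c1@2 c2@6 c3@12, authorship 11..22....33....
After op 6 (move_left): buffer="czyhczoehgczomey" (len 16), cursors c1@1 c2@5 c3@11, authorship 11..22....33....
After op 7 (insert('g')): buffer="cgzyhcgzoehgcgzomey" (len 19), cursors c1@2 c2@7 c3@14, authorship 111..222....333....
After op 8 (insert('q')): buffer="cgqzyhcgqzoehgcgqzomey" (len 22), cursors c1@3 c2@9 c3@17, authorship 1111..2222....3333....
Authorship (.=original, N=cursor N): 1 1 1 1 . . 2 2 2 2 . . . . 3 3 3 3 . . . .
Index 15: author = 3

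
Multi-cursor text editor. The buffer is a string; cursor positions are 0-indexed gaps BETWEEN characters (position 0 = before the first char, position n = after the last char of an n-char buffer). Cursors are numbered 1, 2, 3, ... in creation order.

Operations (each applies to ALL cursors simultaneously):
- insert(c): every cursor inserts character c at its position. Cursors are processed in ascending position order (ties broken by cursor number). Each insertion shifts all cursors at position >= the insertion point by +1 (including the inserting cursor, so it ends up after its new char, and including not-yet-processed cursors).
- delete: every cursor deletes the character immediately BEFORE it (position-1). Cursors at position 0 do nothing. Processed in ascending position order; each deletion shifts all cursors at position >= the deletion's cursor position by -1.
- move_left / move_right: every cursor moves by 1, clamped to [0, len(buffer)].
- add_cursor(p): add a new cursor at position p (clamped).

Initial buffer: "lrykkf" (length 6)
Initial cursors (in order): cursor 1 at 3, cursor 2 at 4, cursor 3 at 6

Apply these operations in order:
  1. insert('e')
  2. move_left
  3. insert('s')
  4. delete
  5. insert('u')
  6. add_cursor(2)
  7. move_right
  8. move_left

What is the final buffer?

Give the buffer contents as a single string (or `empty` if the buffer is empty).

Answer: lryuekuekfue

Derivation:
After op 1 (insert('e')): buffer="lryekekfe" (len 9), cursors c1@4 c2@6 c3@9, authorship ...1.2..3
After op 2 (move_left): buffer="lryekekfe" (len 9), cursors c1@3 c2@5 c3@8, authorship ...1.2..3
After op 3 (insert('s')): buffer="lryseksekfse" (len 12), cursors c1@4 c2@7 c3@11, authorship ...11.22..33
After op 4 (delete): buffer="lryekekfe" (len 9), cursors c1@3 c2@5 c3@8, authorship ...1.2..3
After op 5 (insert('u')): buffer="lryuekuekfue" (len 12), cursors c1@4 c2@7 c3@11, authorship ...11.22..33
After op 6 (add_cursor(2)): buffer="lryuekuekfue" (len 12), cursors c4@2 c1@4 c2@7 c3@11, authorship ...11.22..33
After op 7 (move_right): buffer="lryuekuekfue" (len 12), cursors c4@3 c1@5 c2@8 c3@12, authorship ...11.22..33
After op 8 (move_left): buffer="lryuekuekfue" (len 12), cursors c4@2 c1@4 c2@7 c3@11, authorship ...11.22..33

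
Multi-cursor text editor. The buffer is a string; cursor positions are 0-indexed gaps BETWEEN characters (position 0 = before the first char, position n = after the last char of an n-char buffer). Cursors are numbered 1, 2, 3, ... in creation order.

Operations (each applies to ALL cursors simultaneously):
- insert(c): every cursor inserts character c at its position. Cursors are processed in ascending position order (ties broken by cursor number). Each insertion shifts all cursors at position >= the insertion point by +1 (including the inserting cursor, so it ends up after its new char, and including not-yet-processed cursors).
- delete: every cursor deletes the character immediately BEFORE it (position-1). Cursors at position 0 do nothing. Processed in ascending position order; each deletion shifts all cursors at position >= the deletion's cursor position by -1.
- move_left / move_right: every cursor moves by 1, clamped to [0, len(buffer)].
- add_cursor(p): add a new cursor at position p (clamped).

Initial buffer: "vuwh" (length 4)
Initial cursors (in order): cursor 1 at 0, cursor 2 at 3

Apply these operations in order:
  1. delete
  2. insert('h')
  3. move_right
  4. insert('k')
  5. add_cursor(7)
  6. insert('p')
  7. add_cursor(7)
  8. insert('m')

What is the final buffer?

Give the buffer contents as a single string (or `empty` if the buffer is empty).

After op 1 (delete): buffer="vuh" (len 3), cursors c1@0 c2@2, authorship ...
After op 2 (insert('h')): buffer="hvuhh" (len 5), cursors c1@1 c2@4, authorship 1..2.
After op 3 (move_right): buffer="hvuhh" (len 5), cursors c1@2 c2@5, authorship 1..2.
After op 4 (insert('k')): buffer="hvkuhhk" (len 7), cursors c1@3 c2@7, authorship 1.1.2.2
After op 5 (add_cursor(7)): buffer="hvkuhhk" (len 7), cursors c1@3 c2@7 c3@7, authorship 1.1.2.2
After op 6 (insert('p')): buffer="hvkpuhhkpp" (len 10), cursors c1@4 c2@10 c3@10, authorship 1.11.2.223
After op 7 (add_cursor(7)): buffer="hvkpuhhkpp" (len 10), cursors c1@4 c4@7 c2@10 c3@10, authorship 1.11.2.223
After op 8 (insert('m')): buffer="hvkpmuhhmkppmm" (len 14), cursors c1@5 c4@9 c2@14 c3@14, authorship 1.111.2.422323

Answer: hvkpmuhhmkppmm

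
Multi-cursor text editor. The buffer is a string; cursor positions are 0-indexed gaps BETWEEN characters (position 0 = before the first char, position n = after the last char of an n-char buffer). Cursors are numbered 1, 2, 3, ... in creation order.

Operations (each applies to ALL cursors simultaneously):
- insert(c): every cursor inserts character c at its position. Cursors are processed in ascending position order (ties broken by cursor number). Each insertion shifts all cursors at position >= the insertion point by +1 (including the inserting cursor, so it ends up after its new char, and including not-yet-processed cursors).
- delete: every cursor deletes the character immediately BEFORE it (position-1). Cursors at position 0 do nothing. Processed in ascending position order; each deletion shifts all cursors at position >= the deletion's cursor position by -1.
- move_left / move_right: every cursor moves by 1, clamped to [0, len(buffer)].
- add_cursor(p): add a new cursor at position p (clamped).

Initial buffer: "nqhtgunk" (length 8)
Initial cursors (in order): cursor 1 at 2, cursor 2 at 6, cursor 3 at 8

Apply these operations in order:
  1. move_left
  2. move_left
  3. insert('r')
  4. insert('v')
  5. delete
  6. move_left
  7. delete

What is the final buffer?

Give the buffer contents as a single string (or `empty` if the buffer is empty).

After op 1 (move_left): buffer="nqhtgunk" (len 8), cursors c1@1 c2@5 c3@7, authorship ........
After op 2 (move_left): buffer="nqhtgunk" (len 8), cursors c1@0 c2@4 c3@6, authorship ........
After op 3 (insert('r')): buffer="rnqhtrgurnk" (len 11), cursors c1@1 c2@6 c3@9, authorship 1....2..3..
After op 4 (insert('v')): buffer="rvnqhtrvgurvnk" (len 14), cursors c1@2 c2@8 c3@12, authorship 11....22..33..
After op 5 (delete): buffer="rnqhtrgurnk" (len 11), cursors c1@1 c2@6 c3@9, authorship 1....2..3..
After op 6 (move_left): buffer="rnqhtrgurnk" (len 11), cursors c1@0 c2@5 c3@8, authorship 1....2..3..
After op 7 (delete): buffer="rnqhrgrnk" (len 9), cursors c1@0 c2@4 c3@6, authorship 1...2.3..

Answer: rnqhrgrnk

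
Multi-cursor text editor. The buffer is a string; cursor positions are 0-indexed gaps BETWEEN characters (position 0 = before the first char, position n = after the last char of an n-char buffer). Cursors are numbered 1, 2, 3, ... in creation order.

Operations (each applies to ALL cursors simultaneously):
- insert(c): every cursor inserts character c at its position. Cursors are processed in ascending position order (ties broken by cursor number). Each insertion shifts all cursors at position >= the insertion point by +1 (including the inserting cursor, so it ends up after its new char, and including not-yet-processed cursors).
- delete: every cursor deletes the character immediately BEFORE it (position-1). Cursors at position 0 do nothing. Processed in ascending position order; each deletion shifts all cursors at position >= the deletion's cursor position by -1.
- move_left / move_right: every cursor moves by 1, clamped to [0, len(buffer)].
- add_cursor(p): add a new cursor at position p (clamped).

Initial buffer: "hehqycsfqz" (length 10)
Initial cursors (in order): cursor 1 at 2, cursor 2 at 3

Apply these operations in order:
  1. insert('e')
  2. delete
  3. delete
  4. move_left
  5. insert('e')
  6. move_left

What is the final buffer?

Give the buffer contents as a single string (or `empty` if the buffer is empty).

Answer: eehqycsfqz

Derivation:
After op 1 (insert('e')): buffer="heeheqycsfqz" (len 12), cursors c1@3 c2@5, authorship ..1.2.......
After op 2 (delete): buffer="hehqycsfqz" (len 10), cursors c1@2 c2@3, authorship ..........
After op 3 (delete): buffer="hqycsfqz" (len 8), cursors c1@1 c2@1, authorship ........
After op 4 (move_left): buffer="hqycsfqz" (len 8), cursors c1@0 c2@0, authorship ........
After op 5 (insert('e')): buffer="eehqycsfqz" (len 10), cursors c1@2 c2@2, authorship 12........
After op 6 (move_left): buffer="eehqycsfqz" (len 10), cursors c1@1 c2@1, authorship 12........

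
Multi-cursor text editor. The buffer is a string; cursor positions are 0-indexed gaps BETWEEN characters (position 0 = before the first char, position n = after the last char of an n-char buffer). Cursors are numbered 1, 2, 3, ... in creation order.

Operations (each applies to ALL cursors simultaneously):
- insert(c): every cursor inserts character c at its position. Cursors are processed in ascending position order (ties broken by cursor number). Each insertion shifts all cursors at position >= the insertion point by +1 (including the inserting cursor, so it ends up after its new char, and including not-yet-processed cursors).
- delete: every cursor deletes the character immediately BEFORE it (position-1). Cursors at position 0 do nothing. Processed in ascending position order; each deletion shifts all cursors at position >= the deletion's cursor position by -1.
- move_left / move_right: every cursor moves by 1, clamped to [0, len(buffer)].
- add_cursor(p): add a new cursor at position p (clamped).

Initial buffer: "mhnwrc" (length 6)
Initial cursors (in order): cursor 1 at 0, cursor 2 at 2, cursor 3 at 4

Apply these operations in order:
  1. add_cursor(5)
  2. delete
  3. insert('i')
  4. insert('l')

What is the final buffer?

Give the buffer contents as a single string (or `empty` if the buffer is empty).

Answer: ilmilniillc

Derivation:
After op 1 (add_cursor(5)): buffer="mhnwrc" (len 6), cursors c1@0 c2@2 c3@4 c4@5, authorship ......
After op 2 (delete): buffer="mnc" (len 3), cursors c1@0 c2@1 c3@2 c4@2, authorship ...
After op 3 (insert('i')): buffer="iminiic" (len 7), cursors c1@1 c2@3 c3@6 c4@6, authorship 1.2.34.
After op 4 (insert('l')): buffer="ilmilniillc" (len 11), cursors c1@2 c2@5 c3@10 c4@10, authorship 11.22.3434.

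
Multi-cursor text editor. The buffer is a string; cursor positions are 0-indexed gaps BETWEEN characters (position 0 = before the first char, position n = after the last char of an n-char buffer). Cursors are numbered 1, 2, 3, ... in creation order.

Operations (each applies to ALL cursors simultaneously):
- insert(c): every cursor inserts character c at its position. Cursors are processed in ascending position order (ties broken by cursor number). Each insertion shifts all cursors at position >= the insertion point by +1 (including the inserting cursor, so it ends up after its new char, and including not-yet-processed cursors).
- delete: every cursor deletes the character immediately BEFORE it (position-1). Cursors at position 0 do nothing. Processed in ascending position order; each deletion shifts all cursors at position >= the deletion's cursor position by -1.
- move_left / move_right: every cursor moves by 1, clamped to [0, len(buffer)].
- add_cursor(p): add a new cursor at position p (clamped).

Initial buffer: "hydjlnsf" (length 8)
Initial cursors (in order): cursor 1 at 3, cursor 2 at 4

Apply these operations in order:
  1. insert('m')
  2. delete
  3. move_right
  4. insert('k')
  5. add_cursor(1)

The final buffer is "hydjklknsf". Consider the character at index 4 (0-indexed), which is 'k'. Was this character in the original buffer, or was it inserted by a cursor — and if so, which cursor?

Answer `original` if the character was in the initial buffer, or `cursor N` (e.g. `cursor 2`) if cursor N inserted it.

After op 1 (insert('m')): buffer="hydmjmlnsf" (len 10), cursors c1@4 c2@6, authorship ...1.2....
After op 2 (delete): buffer="hydjlnsf" (len 8), cursors c1@3 c2@4, authorship ........
After op 3 (move_right): buffer="hydjlnsf" (len 8), cursors c1@4 c2@5, authorship ........
After op 4 (insert('k')): buffer="hydjklknsf" (len 10), cursors c1@5 c2@7, authorship ....1.2...
After op 5 (add_cursor(1)): buffer="hydjklknsf" (len 10), cursors c3@1 c1@5 c2@7, authorship ....1.2...
Authorship (.=original, N=cursor N): . . . . 1 . 2 . . .
Index 4: author = 1

Answer: cursor 1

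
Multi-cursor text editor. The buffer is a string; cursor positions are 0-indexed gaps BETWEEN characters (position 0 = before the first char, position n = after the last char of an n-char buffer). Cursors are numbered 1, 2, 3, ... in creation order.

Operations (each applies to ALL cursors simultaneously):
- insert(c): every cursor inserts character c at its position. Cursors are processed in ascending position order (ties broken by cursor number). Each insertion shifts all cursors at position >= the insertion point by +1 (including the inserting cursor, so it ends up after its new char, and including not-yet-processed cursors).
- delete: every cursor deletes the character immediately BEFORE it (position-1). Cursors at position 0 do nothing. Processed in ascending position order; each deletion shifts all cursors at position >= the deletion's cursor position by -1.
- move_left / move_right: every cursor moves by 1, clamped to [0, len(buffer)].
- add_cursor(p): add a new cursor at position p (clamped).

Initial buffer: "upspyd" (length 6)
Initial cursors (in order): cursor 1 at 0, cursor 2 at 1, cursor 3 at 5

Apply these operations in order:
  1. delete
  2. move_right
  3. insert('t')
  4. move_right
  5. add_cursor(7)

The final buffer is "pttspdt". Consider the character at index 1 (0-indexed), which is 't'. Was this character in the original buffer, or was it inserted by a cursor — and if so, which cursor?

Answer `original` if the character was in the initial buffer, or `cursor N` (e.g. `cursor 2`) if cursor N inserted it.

After op 1 (delete): buffer="pspd" (len 4), cursors c1@0 c2@0 c3@3, authorship ....
After op 2 (move_right): buffer="pspd" (len 4), cursors c1@1 c2@1 c3@4, authorship ....
After op 3 (insert('t')): buffer="pttspdt" (len 7), cursors c1@3 c2@3 c3@7, authorship .12...3
After op 4 (move_right): buffer="pttspdt" (len 7), cursors c1@4 c2@4 c3@7, authorship .12...3
After op 5 (add_cursor(7)): buffer="pttspdt" (len 7), cursors c1@4 c2@4 c3@7 c4@7, authorship .12...3
Authorship (.=original, N=cursor N): . 1 2 . . . 3
Index 1: author = 1

Answer: cursor 1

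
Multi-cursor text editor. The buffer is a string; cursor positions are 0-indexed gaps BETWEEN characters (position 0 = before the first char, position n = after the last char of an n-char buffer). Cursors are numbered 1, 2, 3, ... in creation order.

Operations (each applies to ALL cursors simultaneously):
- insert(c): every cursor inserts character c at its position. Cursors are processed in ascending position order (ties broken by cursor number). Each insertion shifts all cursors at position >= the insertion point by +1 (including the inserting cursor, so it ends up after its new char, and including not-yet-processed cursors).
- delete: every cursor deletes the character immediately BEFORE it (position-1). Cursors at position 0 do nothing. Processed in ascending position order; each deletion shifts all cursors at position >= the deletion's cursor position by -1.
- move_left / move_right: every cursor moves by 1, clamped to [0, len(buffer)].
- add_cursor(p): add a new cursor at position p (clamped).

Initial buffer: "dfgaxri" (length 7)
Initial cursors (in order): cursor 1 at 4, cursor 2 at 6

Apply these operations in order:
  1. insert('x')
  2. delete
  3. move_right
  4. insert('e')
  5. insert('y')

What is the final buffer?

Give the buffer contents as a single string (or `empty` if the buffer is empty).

Answer: dfgaxeyriey

Derivation:
After op 1 (insert('x')): buffer="dfgaxxrxi" (len 9), cursors c1@5 c2@8, authorship ....1..2.
After op 2 (delete): buffer="dfgaxri" (len 7), cursors c1@4 c2@6, authorship .......
After op 3 (move_right): buffer="dfgaxri" (len 7), cursors c1@5 c2@7, authorship .......
After op 4 (insert('e')): buffer="dfgaxerie" (len 9), cursors c1@6 c2@9, authorship .....1..2
After op 5 (insert('y')): buffer="dfgaxeyriey" (len 11), cursors c1@7 c2@11, authorship .....11..22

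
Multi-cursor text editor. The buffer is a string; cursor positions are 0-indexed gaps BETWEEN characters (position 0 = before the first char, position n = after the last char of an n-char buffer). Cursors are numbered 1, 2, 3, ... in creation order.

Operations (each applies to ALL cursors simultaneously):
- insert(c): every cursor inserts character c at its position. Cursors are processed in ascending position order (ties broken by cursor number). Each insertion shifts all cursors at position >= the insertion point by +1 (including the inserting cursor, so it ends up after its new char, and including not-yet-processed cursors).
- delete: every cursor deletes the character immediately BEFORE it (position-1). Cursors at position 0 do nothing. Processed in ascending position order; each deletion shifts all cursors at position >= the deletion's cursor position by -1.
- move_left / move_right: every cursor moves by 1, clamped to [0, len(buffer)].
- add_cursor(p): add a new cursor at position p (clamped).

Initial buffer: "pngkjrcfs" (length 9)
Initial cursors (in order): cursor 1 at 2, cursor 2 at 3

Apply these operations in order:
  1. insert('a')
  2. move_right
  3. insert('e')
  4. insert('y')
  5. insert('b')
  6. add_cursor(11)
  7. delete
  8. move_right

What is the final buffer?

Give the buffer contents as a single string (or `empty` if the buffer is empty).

After op 1 (insert('a')): buffer="pnagakjrcfs" (len 11), cursors c1@3 c2@5, authorship ..1.2......
After op 2 (move_right): buffer="pnagakjrcfs" (len 11), cursors c1@4 c2@6, authorship ..1.2......
After op 3 (insert('e')): buffer="pnageakejrcfs" (len 13), cursors c1@5 c2@8, authorship ..1.12.2.....
After op 4 (insert('y')): buffer="pnageyakeyjrcfs" (len 15), cursors c1@6 c2@10, authorship ..1.112.22.....
After op 5 (insert('b')): buffer="pnageybakeybjrcfs" (len 17), cursors c1@7 c2@12, authorship ..1.1112.222.....
After op 6 (add_cursor(11)): buffer="pnageybakeybjrcfs" (len 17), cursors c1@7 c3@11 c2@12, authorship ..1.1112.222.....
After op 7 (delete): buffer="pnageyakejrcfs" (len 14), cursors c1@6 c2@9 c3@9, authorship ..1.112.2.....
After op 8 (move_right): buffer="pnageyakejrcfs" (len 14), cursors c1@7 c2@10 c3@10, authorship ..1.112.2.....

Answer: pnageyakejrcfs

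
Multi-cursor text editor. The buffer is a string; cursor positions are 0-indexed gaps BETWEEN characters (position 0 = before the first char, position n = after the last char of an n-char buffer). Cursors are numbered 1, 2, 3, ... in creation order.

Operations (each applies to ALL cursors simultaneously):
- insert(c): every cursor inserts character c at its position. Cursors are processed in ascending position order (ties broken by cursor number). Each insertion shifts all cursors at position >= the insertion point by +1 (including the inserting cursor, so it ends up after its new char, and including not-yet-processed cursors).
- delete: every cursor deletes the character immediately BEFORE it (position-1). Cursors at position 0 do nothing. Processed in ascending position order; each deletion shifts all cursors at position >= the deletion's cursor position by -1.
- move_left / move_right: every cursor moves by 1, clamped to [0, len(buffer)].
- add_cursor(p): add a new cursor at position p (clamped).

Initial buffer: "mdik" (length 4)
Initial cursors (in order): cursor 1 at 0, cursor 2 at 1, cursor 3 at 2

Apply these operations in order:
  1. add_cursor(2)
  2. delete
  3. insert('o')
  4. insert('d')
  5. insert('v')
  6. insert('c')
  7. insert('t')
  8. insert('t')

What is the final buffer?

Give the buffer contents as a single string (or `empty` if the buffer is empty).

Answer: ooooddddvvvvccccttttttttik

Derivation:
After op 1 (add_cursor(2)): buffer="mdik" (len 4), cursors c1@0 c2@1 c3@2 c4@2, authorship ....
After op 2 (delete): buffer="ik" (len 2), cursors c1@0 c2@0 c3@0 c4@0, authorship ..
After op 3 (insert('o')): buffer="ooooik" (len 6), cursors c1@4 c2@4 c3@4 c4@4, authorship 1234..
After op 4 (insert('d')): buffer="ooooddddik" (len 10), cursors c1@8 c2@8 c3@8 c4@8, authorship 12341234..
After op 5 (insert('v')): buffer="ooooddddvvvvik" (len 14), cursors c1@12 c2@12 c3@12 c4@12, authorship 123412341234..
After op 6 (insert('c')): buffer="ooooddddvvvvccccik" (len 18), cursors c1@16 c2@16 c3@16 c4@16, authorship 1234123412341234..
After op 7 (insert('t')): buffer="ooooddddvvvvccccttttik" (len 22), cursors c1@20 c2@20 c3@20 c4@20, authorship 12341234123412341234..
After op 8 (insert('t')): buffer="ooooddddvvvvccccttttttttik" (len 26), cursors c1@24 c2@24 c3@24 c4@24, authorship 123412341234123412341234..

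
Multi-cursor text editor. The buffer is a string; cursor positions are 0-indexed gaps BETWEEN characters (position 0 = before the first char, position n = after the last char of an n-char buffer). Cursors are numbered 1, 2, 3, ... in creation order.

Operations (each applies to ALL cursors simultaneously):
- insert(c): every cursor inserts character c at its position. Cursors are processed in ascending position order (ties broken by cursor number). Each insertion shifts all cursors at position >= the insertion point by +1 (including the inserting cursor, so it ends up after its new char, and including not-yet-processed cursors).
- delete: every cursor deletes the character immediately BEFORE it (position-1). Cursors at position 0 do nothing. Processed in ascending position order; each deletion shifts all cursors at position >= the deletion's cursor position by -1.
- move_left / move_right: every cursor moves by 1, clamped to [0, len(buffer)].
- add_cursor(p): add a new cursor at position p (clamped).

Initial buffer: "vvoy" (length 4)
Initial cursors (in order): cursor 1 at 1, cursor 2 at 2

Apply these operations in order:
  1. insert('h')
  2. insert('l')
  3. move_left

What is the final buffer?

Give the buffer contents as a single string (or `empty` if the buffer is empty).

Answer: vhlvhloy

Derivation:
After op 1 (insert('h')): buffer="vhvhoy" (len 6), cursors c1@2 c2@4, authorship .1.2..
After op 2 (insert('l')): buffer="vhlvhloy" (len 8), cursors c1@3 c2@6, authorship .11.22..
After op 3 (move_left): buffer="vhlvhloy" (len 8), cursors c1@2 c2@5, authorship .11.22..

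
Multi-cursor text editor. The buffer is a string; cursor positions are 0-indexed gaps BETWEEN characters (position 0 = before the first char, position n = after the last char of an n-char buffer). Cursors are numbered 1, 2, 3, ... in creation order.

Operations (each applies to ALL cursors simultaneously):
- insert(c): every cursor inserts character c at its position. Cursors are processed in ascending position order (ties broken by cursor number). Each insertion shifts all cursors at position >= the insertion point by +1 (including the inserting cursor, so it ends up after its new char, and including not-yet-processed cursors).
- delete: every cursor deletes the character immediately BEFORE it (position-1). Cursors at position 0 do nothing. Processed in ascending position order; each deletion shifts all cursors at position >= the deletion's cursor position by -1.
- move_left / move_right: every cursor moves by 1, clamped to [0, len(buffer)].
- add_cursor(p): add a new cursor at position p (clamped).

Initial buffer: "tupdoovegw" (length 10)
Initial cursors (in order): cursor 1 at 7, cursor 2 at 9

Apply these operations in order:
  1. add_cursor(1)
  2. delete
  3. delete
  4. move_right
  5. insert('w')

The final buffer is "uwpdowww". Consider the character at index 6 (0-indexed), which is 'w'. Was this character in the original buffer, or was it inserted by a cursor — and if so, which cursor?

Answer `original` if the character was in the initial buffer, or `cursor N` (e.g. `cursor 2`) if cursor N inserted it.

Answer: cursor 1

Derivation:
After op 1 (add_cursor(1)): buffer="tupdoovegw" (len 10), cursors c3@1 c1@7 c2@9, authorship ..........
After op 2 (delete): buffer="updooew" (len 7), cursors c3@0 c1@5 c2@6, authorship .......
After op 3 (delete): buffer="updow" (len 5), cursors c3@0 c1@4 c2@4, authorship .....
After op 4 (move_right): buffer="updow" (len 5), cursors c3@1 c1@5 c2@5, authorship .....
After op 5 (insert('w')): buffer="uwpdowww" (len 8), cursors c3@2 c1@8 c2@8, authorship .3....12
Authorship (.=original, N=cursor N): . 3 . . . . 1 2
Index 6: author = 1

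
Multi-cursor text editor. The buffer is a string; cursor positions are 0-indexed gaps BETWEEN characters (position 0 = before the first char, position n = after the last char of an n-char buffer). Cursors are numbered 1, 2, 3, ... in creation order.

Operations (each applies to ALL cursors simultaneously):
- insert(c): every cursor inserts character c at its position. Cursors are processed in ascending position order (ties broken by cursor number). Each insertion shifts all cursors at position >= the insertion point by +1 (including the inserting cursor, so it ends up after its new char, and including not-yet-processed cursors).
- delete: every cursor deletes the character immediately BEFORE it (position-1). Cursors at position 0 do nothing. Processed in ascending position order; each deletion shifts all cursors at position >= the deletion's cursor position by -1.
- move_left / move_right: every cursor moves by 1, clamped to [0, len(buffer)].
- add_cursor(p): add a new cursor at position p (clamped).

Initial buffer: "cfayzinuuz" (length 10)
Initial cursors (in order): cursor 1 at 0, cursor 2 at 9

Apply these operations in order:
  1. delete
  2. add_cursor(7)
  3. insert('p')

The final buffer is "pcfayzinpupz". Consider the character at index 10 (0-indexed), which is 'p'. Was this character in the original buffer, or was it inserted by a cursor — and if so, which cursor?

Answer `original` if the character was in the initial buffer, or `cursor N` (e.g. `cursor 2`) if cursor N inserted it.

Answer: cursor 2

Derivation:
After op 1 (delete): buffer="cfayzinuz" (len 9), cursors c1@0 c2@8, authorship .........
After op 2 (add_cursor(7)): buffer="cfayzinuz" (len 9), cursors c1@0 c3@7 c2@8, authorship .........
After op 3 (insert('p')): buffer="pcfayzinpupz" (len 12), cursors c1@1 c3@9 c2@11, authorship 1.......3.2.
Authorship (.=original, N=cursor N): 1 . . . . . . . 3 . 2 .
Index 10: author = 2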